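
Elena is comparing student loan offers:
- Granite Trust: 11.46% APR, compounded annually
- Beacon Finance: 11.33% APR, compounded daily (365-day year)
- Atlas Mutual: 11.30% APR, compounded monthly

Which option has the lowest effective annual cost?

Granite Trust: compounded annually, EAR = 11.460%
Beacon Finance: (1 + 0.1133/365)^365 − 1 = 11.995%
Atlas Mutual: (1 + 0.1130/12)^12 − 1 = 11.904%
The lowest effective annual rate is Granite Trust at 11.460%.

Granite Trust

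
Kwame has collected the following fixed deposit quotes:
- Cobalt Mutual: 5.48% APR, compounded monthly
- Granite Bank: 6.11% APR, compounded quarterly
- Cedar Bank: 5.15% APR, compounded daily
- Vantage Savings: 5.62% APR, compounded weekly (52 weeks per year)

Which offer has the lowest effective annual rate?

Cobalt Mutual: (1 + 0.0548/12)^12 − 1 = 5.620%
Granite Bank: (1 + 0.0611/4)^4 − 1 = 6.251%
Cedar Bank: (1 + 0.0515/365)^365 − 1 = 5.285%
Vantage Savings: (1 + 0.0562/52)^52 − 1 = 5.778%
The lowest effective annual rate is Cedar Bank at 5.285%.

Cedar Bank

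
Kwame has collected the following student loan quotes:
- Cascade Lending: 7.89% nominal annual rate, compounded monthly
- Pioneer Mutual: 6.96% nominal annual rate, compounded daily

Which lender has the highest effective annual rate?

Cascade Lending

Cascade Lending: (1 + 0.0789/12)^12 − 1 = 8.182%
Pioneer Mutual: (1 + 0.0696/365)^365 − 1 = 7.207%
The highest effective annual rate is Cascade Lending at 8.182%.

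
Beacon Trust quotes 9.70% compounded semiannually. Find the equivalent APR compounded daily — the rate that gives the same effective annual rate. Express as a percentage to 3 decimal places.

9.473%

EAR = (1 + 0.0970/2)^2 − 1 = 0.099352.
Solve (1 + r/365)^365 = 1.099352: r/365 = 1.099352^(1/365) − 1 = 0.000260, so r = 0.094733 = 9.473%.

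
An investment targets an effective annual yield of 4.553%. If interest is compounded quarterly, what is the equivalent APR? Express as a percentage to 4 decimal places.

4.4773%

(1 + r/4)^4 − 1 = 0.04553, so 1 + r/4 = 1.04553^(1/4).
r/4 = 0.011193, so r = 0.044773 = 4.4773%.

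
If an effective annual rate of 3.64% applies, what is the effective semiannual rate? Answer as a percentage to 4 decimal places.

1.8037%

The per-half-year rate i satisfies (1 + i)^2 = 1 + 0.0364.
i = 1.0364^(1/2) − 1 = 0.0180373 = 1.8037%.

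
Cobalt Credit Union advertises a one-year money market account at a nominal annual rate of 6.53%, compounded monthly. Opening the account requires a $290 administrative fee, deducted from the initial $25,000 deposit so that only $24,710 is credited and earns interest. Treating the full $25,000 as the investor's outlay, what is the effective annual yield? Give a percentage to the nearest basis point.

5.49%

Value after one year: 24,710 × (1 + 0.0653/12)^12 = 24,710 × 1.067290 = $26,372.74.
Effective yield on the $25,000 outlay: 26,372.74 / 25,000 − 1 = 0.054910 = 5.49%.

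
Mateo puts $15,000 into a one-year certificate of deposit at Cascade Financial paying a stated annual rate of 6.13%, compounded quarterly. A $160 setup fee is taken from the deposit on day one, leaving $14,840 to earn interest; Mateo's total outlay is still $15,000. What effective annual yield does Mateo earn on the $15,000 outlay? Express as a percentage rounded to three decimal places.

5.139%

Value after one year: 14,840 × (1 + 0.0613/4)^4 = 14,840 × 1.062724 = $15,770.82.
Effective yield on the $15,000 outlay: 15,770.82 / 15,000 − 1 = 0.051388 = 5.139%.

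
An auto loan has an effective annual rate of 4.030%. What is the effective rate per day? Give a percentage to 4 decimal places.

0.0108%

The per-day rate i satisfies (1 + i)^365 = 1 + 0.04030.
i = 1.04030^(1/365) − 1 = 0.0001083 = 0.0108%.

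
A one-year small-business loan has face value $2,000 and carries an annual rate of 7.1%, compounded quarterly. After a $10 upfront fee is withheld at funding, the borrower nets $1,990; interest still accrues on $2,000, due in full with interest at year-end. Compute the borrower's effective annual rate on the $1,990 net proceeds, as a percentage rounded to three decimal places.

Amount owed after one year: 2,000 × (1 + 0.071/4)^4 = 2,000 × 1.072913 = $2,145.83.
Effective rate on net proceeds: 2,145.83 / 1,990 − 1 = 0.078304 = 7.830%.

7.830%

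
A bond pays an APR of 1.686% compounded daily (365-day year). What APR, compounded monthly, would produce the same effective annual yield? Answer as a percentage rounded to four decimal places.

1.6871%

EAR = (1 + 0.01686/365)^365 − 1 = 0.017003.
Solve (1 + r/12)^12 = 1.017003: r/12 = 1.017003^(1/12) − 1 = 0.001406, so r = 0.016871 = 1.6871%.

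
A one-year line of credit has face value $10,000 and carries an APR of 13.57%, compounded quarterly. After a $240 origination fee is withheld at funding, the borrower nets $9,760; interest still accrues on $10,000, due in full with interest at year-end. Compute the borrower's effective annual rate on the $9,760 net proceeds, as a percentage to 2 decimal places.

Amount owed after one year: 10,000 × (1 + 0.1357/4)^4 = 10,000 × 1.142763 = $11,427.63.
Effective rate on net proceeds: 11,427.63 / 9,760 − 1 = 0.170864 = 17.09%.

17.09%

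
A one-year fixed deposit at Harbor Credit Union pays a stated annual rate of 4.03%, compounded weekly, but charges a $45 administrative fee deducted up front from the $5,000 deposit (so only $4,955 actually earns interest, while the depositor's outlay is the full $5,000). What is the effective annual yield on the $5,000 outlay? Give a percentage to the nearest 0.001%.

Value after one year: 4,955 × (1 + 0.0403/52)^52 = 4,955 × 1.041107 = $5,158.68.
Effective yield on the $5,000 outlay: 5,158.68 / 5,000 − 1 = 0.031737 = 3.174%.

3.174%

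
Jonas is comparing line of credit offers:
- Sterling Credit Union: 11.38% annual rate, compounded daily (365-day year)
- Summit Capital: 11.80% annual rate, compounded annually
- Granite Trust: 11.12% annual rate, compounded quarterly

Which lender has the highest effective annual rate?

Sterling Credit Union

Sterling Credit Union: (1 + 0.1138/365)^365 − 1 = 12.051%
Summit Capital: compounded annually, EAR = 11.800%
Granite Trust: (1 + 0.1112/4)^4 − 1 = 11.592%
The highest effective annual rate is Sterling Credit Union at 12.051%.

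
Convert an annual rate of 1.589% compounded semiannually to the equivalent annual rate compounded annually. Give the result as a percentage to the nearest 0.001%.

EAR = (1 + 0.01589/2)^2 − 1 = 0.015953.
Compounded annually, the equivalent nominal rate is the EAR itself: 1.595%.

1.595%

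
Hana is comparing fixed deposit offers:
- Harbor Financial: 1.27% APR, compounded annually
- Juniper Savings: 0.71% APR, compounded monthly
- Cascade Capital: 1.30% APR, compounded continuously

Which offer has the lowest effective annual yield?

Juniper Savings

Harbor Financial: compounded annually, EAR = 1.270%
Juniper Savings: (1 + 0.0071/12)^12 − 1 = 0.712%
Cascade Capital: e^0.0130 − 1 = 1.308%
The lowest effective annual rate is Juniper Savings at 0.712%.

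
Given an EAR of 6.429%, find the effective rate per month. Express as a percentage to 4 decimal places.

0.5206%

The per-month rate i satisfies (1 + i)^12 = 1 + 0.06429.
i = 1.06429^(1/12) − 1 = 0.0052058 = 0.5206%.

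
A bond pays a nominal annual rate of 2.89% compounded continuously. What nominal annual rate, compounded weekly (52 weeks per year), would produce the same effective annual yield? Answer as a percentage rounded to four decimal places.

EAR under continuous compounding: e^0.0289 − 1 = 0.029322.
Solve (1 + r/52)^52 = 1.029322: r/52 = 1.029322^(1/52) − 1 = 0.000556, so r = 0.028908 = 2.8908%.

2.8908%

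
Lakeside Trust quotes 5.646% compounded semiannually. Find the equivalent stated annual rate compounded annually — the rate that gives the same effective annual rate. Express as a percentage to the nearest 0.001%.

5.726%

EAR = (1 + 0.05646/2)^2 − 1 = 0.057257.
Compounded annually, the equivalent nominal rate is the EAR itself: 5.726%.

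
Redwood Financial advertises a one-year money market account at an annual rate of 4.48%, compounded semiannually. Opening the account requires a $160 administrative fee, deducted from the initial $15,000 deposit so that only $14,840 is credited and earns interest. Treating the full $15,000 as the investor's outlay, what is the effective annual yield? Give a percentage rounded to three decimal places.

3.415%

Value after one year: 14,840 × (1 + 0.0448/2)^2 = 14,840 × 1.045302 = $15,512.28.
Effective yield on the $15,000 outlay: 15,512.28 / 15,000 − 1 = 0.034152 = 3.415%.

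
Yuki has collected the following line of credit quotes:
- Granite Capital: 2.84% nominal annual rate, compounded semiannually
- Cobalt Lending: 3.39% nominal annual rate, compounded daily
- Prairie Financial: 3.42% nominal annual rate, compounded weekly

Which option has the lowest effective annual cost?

Granite Capital: (1 + 0.0284/2)^2 − 1 = 2.860%
Cobalt Lending: (1 + 0.0339/365)^365 − 1 = 3.448%
Prairie Financial: (1 + 0.0342/52)^52 − 1 = 3.478%
The lowest effective annual rate is Granite Capital at 2.860%.

Granite Capital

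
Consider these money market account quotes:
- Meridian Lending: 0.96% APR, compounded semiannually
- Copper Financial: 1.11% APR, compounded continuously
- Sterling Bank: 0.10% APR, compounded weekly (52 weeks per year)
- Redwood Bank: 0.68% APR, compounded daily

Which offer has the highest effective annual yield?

Meridian Lending: (1 + 0.0096/2)^2 − 1 = 0.962%
Copper Financial: e^0.0111 − 1 = 1.116%
Sterling Bank: (1 + 0.0010/52)^52 − 1 = 0.100%
Redwood Bank: (1 + 0.0068/365)^365 − 1 = 0.682%
The highest effective annual rate is Copper Financial at 1.116%.

Copper Financial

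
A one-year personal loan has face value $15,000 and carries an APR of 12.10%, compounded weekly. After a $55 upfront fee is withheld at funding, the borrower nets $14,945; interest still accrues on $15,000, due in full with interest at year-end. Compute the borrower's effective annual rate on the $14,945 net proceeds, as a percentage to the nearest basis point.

13.26%

Amount owed after one year: 15,000 × (1 + 0.1210/52)^52 = 15,000 × 1.128466 = $16,926.99.
Effective rate on net proceeds: 16,926.99 / 14,945 − 1 = 0.132619 = 13.26%.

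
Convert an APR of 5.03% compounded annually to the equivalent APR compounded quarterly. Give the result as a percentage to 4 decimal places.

Compounded annually, EAR = nominal = 0.050300.
Solve (1 + r/4)^4 = 1.050300: r/4 = 1.050300^(1/4) − 1 = 0.012345, so r = 0.049378 = 4.9378%.

4.9378%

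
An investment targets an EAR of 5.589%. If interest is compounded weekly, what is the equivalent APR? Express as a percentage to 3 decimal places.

(1 + r/52)^52 − 1 = 0.05589, so 1 + r/52 = 1.05589^(1/52).
r/52 = 0.001046, so r = 0.054412 = 5.441%.

5.441%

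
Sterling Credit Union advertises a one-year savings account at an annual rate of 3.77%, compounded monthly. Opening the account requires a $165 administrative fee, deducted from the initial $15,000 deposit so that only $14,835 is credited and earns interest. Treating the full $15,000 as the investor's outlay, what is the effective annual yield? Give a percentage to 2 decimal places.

Value after one year: 14,835 × (1 + 0.0377/12)^12 = 14,835 × 1.038358 = $15,404.05.
Effective yield on the $15,000 outlay: 15,404.05 / 15,000 − 1 = 0.026936 = 2.69%.

2.69%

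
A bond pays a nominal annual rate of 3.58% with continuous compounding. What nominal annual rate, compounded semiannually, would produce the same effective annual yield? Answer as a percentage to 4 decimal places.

3.6122%

EAR under continuous compounding: e^0.0358 − 1 = 0.036449.
Solve (1 + r/2)^2 = 1.036449: r/2 = 1.036449^(1/2) − 1 = 0.018061, so r = 0.036122 = 3.6122%.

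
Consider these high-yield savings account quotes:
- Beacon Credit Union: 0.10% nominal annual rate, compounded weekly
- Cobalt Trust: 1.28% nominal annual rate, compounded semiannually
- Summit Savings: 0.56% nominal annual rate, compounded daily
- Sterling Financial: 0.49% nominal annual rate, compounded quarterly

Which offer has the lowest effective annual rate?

Beacon Credit Union

Beacon Credit Union: (1 + 0.0010/52)^52 − 1 = 0.100%
Cobalt Trust: (1 + 0.0128/2)^2 − 1 = 1.284%
Summit Savings: (1 + 0.0056/365)^365 − 1 = 0.562%
Sterling Financial: (1 + 0.0049/4)^4 − 1 = 0.491%
The lowest effective annual rate is Beacon Credit Union at 0.100%.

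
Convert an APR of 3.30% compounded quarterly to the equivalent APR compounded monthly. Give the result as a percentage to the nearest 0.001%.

3.291%

EAR = (1 + 0.0330/4)^4 − 1 = 0.033411.
Solve (1 + r/12)^12 = 1.033411: r/12 = 1.033411^(1/12) − 1 = 0.002742, so r = 0.032910 = 3.291%.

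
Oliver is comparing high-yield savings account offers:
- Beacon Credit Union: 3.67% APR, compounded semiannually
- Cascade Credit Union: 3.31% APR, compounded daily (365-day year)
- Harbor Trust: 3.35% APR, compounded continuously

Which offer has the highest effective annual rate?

Beacon Credit Union

Beacon Credit Union: (1 + 0.0367/2)^2 − 1 = 3.704%
Cascade Credit Union: (1 + 0.0331/365)^365 − 1 = 3.365%
Harbor Trust: e^0.0335 − 1 = 3.407%
The highest effective annual rate is Beacon Credit Union at 3.704%.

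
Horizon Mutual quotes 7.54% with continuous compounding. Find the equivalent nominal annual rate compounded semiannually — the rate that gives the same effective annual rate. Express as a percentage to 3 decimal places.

7.684%

EAR under continuous compounding: e^0.0754 − 1 = 0.078315.
Solve (1 + r/2)^2 = 1.078315: r/2 = 1.078315^(1/2) − 1 = 0.038420, so r = 0.076839 = 7.684%.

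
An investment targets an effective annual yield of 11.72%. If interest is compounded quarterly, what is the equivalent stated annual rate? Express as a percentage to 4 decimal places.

(1 + r/4)^4 − 1 = 0.1172, so 1 + r/4 = 1.1172^(1/4).
r/4 = 0.028094, so r = 0.112375 = 11.2375%.

11.2375%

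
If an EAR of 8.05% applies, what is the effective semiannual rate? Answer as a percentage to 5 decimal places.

3.94710%

The per-half-year rate i satisfies (1 + i)^2 = 1 + 0.0805.
i = 1.0805^(1/2) − 1 = 0.0394710 = 3.94710%.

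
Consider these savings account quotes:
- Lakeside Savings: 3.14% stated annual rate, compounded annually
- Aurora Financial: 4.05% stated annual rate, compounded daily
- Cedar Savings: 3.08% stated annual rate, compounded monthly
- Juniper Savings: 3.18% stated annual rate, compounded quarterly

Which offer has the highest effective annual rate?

Lakeside Savings: compounded annually, EAR = 3.140%
Aurora Financial: (1 + 0.0405/365)^365 − 1 = 4.133%
Cedar Savings: (1 + 0.0308/12)^12 − 1 = 3.124%
Juniper Savings: (1 + 0.0318/4)^4 − 1 = 3.218%
The highest effective annual rate is Aurora Financial at 4.133%.

Aurora Financial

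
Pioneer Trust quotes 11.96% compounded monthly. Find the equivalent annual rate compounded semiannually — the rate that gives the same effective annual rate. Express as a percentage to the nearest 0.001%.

12.262%

EAR = (1 + 0.1196/12)^12 − 1 = 0.126379.
Solve (1 + r/2)^2 = 1.126379: r/2 = 1.126379^(1/2) − 1 = 0.061310, so r = 0.122620 = 12.262%.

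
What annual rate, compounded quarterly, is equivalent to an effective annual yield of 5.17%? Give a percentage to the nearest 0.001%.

5.073%

(1 + r/4)^4 − 1 = 0.0517, so 1 + r/4 = 1.0517^(1/4).
r/4 = 0.012682, so r = 0.050727 = 5.073%.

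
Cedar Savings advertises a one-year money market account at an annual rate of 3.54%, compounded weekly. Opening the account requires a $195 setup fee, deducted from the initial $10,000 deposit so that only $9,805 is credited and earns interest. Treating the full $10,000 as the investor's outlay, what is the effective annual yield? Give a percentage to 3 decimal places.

1.582%

Value after one year: 9,805 × (1 + 0.0354/52)^52 = 9,805 × 1.036022 = $10,158.19.
Effective yield on the $10,000 outlay: 10,158.19 / 10,000 − 1 = 0.015819 = 1.582%.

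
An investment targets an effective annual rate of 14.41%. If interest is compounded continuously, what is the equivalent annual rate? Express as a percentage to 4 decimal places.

13.4618%

Continuous: nominal r satisfies e^r − 1 = 0.1441.
r = ln(1 + 0.1441) = ln(1.1441) = 0.134618 = 13.4618%.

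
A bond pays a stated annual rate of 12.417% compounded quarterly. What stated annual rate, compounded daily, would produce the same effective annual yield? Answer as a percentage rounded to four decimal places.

12.2302%

EAR = (1 + 0.12417/4)^4 − 1 = 0.130072.
Solve (1 + r/365)^365 = 1.130072: r/365 = 1.130072^(1/365) − 1 = 0.000335, so r = 0.122302 = 12.2302%.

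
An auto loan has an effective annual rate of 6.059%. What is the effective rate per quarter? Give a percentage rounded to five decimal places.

1.48150%

The per-quarter rate i satisfies (1 + i)^4 = 1 + 0.06059.
i = 1.06059^(1/4) − 1 = 0.0148150 = 1.48150%.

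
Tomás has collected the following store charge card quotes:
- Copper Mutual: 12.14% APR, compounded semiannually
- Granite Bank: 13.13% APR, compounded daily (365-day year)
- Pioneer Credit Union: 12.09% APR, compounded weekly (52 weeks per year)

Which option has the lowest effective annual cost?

Copper Mutual: (1 + 0.1214/2)^2 − 1 = 12.508%
Granite Bank: (1 + 0.1313/365)^365 − 1 = 14.028%
Pioneer Credit Union: (1 + 0.1209/52)^52 − 1 = 12.835%
The lowest effective annual rate is Copper Mutual at 12.508%.

Copper Mutual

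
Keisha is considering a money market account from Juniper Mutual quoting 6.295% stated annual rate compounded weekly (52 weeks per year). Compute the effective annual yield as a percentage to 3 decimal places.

EAR = (1 + 0.06295/52)^52 − 1.
= 1.064933 − 1 = 6.493%.

6.493%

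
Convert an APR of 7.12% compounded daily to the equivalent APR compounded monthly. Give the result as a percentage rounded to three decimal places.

7.140%

EAR = (1 + 0.0712/365)^365 − 1 = 0.073789.
Solve (1 + r/12)^12 = 1.073789: r/12 = 1.073789^(1/12) − 1 = 0.005950, so r = 0.071405 = 7.140%.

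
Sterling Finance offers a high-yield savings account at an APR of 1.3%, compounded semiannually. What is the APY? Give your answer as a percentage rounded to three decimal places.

1.304%

EAR = (1 + 0.013/2)^2 − 1.
= 1.013042 − 1 = 1.304%.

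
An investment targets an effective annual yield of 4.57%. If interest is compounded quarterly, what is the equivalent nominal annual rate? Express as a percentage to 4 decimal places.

(1 + r/4)^4 − 1 = 0.0457, so 1 + r/4 = 1.0457^(1/4).
r/4 = 0.011234, so r = 0.044937 = 4.4937%.

4.4937%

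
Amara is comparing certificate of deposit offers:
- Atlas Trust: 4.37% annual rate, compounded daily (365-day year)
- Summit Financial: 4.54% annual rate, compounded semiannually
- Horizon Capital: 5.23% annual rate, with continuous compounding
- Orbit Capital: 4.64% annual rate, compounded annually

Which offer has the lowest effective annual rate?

Atlas Trust: (1 + 0.0437/365)^365 − 1 = 4.467%
Summit Financial: (1 + 0.0454/2)^2 − 1 = 4.592%
Horizon Capital: e^0.0523 − 1 = 5.369%
Orbit Capital: compounded annually, EAR = 4.640%
The lowest effective annual rate is Atlas Trust at 4.467%.

Atlas Trust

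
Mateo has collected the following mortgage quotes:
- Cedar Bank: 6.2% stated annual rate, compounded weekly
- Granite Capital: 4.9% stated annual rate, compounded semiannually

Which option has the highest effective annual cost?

Cedar Bank: (1 + 0.062/52)^52 − 1 = 6.392%
Granite Capital: (1 + 0.049/2)^2 − 1 = 4.960%
The highest effective annual rate is Cedar Bank at 6.392%.

Cedar Bank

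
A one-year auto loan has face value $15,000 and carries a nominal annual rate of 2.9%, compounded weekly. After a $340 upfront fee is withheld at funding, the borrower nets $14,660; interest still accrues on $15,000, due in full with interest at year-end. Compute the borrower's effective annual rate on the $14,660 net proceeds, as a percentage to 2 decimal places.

Amount owed after one year: 15,000 × (1 + 0.029/52)^52 = 15,000 × 1.029416 = $15,441.24.
Effective rate on net proceeds: 15,441.24 / 14,660 − 1 = 0.053291 = 5.33%.

5.33%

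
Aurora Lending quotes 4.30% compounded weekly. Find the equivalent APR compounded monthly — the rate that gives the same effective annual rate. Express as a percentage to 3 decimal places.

4.306%

EAR = (1 + 0.0430/52)^52 − 1 = 0.043919.
Solve (1 + r/12)^12 = 1.043919: r/12 = 1.043919^(1/12) − 1 = 0.003588, so r = 0.043059 = 4.306%.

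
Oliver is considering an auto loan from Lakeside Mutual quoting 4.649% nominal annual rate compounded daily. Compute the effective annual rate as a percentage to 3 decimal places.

EAR = (1 + 0.04649/365)^365 − 1.
= 1.047585 − 1 = 4.758%.

4.758%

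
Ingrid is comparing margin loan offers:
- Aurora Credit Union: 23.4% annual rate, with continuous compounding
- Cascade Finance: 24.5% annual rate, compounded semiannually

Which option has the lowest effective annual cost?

Aurora Credit Union: e^0.234 − 1 = 26.364%
Cascade Finance: (1 + 0.245/2)^2 − 1 = 26.001%
The lowest effective annual rate is Cascade Finance at 26.001%.

Cascade Finance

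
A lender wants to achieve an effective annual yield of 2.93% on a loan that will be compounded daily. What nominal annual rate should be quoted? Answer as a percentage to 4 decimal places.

(1 + r/365)^365 − 1 = 0.0293, so 1 + r/365 = 1.0293^(1/365).
r/365 = 0.000079, so r = 0.028880 = 2.8880%.

2.8880%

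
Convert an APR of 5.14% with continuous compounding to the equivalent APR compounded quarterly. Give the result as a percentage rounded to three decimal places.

EAR under continuous compounding: e^0.0514 − 1 = 0.052744.
Solve (1 + r/4)^4 = 1.052744: r/4 = 1.052744^(1/4) − 1 = 0.012933, so r = 0.051732 = 5.173%.

5.173%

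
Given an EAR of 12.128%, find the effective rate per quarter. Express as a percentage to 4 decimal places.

2.9031%

The per-quarter rate i satisfies (1 + i)^4 = 1 + 0.12128.
i = 1.12128^(1/4) − 1 = 0.0290311 = 2.9031%.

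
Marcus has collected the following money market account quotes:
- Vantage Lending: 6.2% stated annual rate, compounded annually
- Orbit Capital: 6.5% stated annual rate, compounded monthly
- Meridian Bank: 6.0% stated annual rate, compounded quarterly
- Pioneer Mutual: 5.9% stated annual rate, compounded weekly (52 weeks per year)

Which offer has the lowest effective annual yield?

Vantage Lending: compounded annually, EAR = 6.200%
Orbit Capital: (1 + 0.065/12)^12 − 1 = 6.697%
Meridian Bank: (1 + 0.060/4)^4 − 1 = 6.136%
Pioneer Mutual: (1 + 0.059/52)^52 − 1 = 6.074%
The lowest effective annual rate is Pioneer Mutual at 6.074%.

Pioneer Mutual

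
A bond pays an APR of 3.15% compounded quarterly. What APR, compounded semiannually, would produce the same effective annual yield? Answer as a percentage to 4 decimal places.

EAR = (1 + 0.0315/4)^4 − 1 = 0.031874.
Solve (1 + r/2)^2 = 1.031874: r/2 = 1.031874^(1/2) − 1 = 0.015812, so r = 0.031624 = 3.1624%.

3.1624%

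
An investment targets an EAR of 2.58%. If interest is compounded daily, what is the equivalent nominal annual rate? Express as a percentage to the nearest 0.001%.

2.547%

(1 + r/365)^365 − 1 = 0.0258, so 1 + r/365 = 1.0258^(1/365).
r/365 = 0.000070, so r = 0.025474 = 2.547%.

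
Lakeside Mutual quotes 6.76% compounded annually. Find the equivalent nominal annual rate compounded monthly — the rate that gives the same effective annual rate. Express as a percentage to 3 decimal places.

Compounded annually, EAR = nominal = 0.067600.
Solve (1 + r/12)^12 = 1.067600: r/12 = 1.067600^(1/12) − 1 = 0.005466, so r = 0.065592 = 6.559%.

6.559%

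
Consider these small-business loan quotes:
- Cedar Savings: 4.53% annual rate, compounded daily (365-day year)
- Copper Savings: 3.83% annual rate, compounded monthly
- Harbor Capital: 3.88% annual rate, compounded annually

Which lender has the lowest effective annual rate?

Cedar Savings: (1 + 0.0453/365)^365 − 1 = 4.634%
Copper Savings: (1 + 0.0383/12)^12 − 1 = 3.898%
Harbor Capital: compounded annually, EAR = 3.880%
The lowest effective annual rate is Harbor Capital at 3.880%.

Harbor Capital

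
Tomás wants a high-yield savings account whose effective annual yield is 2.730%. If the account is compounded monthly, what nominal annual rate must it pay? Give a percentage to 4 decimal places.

2.6964%

(1 + r/12)^12 − 1 = 0.02730, so 1 + r/12 = 1.02730^(1/12).
r/12 = 0.002247, so r = 0.026964 = 2.6964%.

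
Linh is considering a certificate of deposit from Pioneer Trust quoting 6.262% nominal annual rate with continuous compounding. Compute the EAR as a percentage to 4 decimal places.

6.4622%

With continuous compounding, EAR = e^0.06262 − 1.
e^0.06262 = 1.064622, so EAR = 0.064622 = 6.4622%.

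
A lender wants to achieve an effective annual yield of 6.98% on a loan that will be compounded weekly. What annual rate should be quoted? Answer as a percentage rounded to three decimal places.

6.752%

(1 + r/52)^52 − 1 = 0.0698, so 1 + r/52 = 1.0698^(1/52).
r/52 = 0.001298, so r = 0.067516 = 6.752%.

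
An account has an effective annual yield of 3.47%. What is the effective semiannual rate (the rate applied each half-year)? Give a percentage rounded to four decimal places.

The per-half-year rate i satisfies (1 + i)^2 = 1 + 0.0347.
i = 1.0347^(1/2) − 1 = 0.0172020 = 1.7202%.

1.7202%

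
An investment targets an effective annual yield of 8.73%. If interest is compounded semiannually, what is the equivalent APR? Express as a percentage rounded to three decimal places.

(1 + r/2)^2 − 1 = 0.0873, so 1 + r/2 = 1.0873^(1/2).
r/2 = 0.042737, so r = 0.085474 = 8.547%.

8.547%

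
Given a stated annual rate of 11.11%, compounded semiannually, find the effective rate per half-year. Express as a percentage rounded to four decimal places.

With a nominal annual rate compounded semiannually, the periodic rate is the nominal rate divided by 2.
i = 0.1111 / 2 = 0.0555500 = 5.5550%.

5.5550%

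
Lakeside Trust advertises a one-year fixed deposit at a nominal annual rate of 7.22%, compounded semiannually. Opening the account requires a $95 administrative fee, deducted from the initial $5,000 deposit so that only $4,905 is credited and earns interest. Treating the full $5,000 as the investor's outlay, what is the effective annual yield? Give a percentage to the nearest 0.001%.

Value after one year: 4,905 × (1 + 0.0722/2)^2 = 4,905 × 1.073503 = $5,265.53.
Effective yield on the $5,000 outlay: 5,265.53 / 5,000 − 1 = 0.053107 = 5.311%.

5.311%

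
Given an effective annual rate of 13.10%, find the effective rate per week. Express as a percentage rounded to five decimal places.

0.23702%

The per-week rate i satisfies (1 + i)^52 = 1 + 0.1310.
i = 1.1310^(1/52) − 1 = 0.0023702 = 0.23702%.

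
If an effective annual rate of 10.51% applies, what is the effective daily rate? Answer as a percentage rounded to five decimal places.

The per-day rate i satisfies (1 + i)^365 = 1 + 0.1051.
i = 1.1051^(1/365) − 1 = 0.0002738 = 0.02738%.

0.02738%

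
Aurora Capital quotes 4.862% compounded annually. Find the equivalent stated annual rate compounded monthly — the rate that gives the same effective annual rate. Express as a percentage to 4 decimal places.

Compounded annually, EAR = nominal = 0.048620.
Solve (1 + r/12)^12 = 1.048620: r/12 = 1.048620^(1/12) − 1 = 0.003964, so r = 0.047569 = 4.7569%.

4.7569%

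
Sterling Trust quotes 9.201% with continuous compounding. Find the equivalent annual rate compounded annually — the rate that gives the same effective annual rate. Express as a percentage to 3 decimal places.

9.638%

EAR under continuous compounding: e^0.09201 − 1 = 0.096376.
Compounded annually, the equivalent nominal rate is the EAR itself: 9.638%.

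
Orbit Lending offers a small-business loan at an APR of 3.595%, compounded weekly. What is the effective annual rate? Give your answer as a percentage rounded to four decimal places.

3.6591%

EAR = (1 + 0.03595/52)^52 − 1.
= (1 + 0.000691)^52 − 1 = 1.036591 − 1 = 3.6591%.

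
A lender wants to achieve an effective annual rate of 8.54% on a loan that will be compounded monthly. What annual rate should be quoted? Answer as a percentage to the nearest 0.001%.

8.223%

(1 + r/12)^12 − 1 = 0.0854, so 1 + r/12 = 1.0854^(1/12).
r/12 = 0.006852, so r = 0.082229 = 8.223%.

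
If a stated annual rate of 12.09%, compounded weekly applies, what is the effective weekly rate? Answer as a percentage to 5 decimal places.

0.23250%

With a nominal annual rate compounded weekly, the periodic rate is the nominal rate divided by 52.
i = 0.1209 / 52 = 0.0023250 = 0.23250%.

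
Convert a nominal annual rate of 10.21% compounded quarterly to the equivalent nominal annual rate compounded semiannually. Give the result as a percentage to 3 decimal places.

10.340%

EAR = (1 + 0.1021/4)^4 − 1 = 0.106076.
Solve (1 + r/2)^2 = 1.106076: r/2 = 1.106076^(1/2) − 1 = 0.051702, so r = 0.103403 = 10.340%.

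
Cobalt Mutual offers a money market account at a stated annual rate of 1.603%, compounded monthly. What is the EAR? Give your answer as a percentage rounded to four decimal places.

EAR = (1 + 0.01603/12)^12 − 1.
= (1 + 0.001336)^12 − 1 = 1.016148 − 1 = 1.6148%.

1.6148%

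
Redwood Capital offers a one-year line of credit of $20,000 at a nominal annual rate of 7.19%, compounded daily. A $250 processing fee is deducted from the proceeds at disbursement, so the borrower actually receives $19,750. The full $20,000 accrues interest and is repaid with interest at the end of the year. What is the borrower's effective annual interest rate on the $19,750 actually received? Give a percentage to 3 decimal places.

8.814%

Amount owed after one year: 20,000 × (1 + 0.0719/365)^365 = 20,000 × 1.074540 = $21,490.81.
Effective rate on net proceeds: 21,490.81 / 19,750 − 1 = 0.088142 = 8.814%.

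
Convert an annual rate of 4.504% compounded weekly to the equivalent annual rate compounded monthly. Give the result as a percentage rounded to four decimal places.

4.5105%

EAR = (1 + 0.04504/52)^52 − 1 = 0.046049.
Solve (1 + r/12)^12 = 1.046049: r/12 = 1.046049^(1/12) − 1 = 0.003759, so r = 0.045105 = 4.5105%.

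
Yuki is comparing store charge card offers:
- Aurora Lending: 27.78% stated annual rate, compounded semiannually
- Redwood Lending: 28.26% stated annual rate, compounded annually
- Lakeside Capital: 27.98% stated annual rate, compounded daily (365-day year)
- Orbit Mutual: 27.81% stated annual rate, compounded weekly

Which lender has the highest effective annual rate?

Lakeside Capital

Aurora Lending: (1 + 0.2778/2)^2 − 1 = 29.709%
Redwood Lending: compounded annually, EAR = 28.260%
Lakeside Capital: (1 + 0.2798/365)^365 − 1 = 32.272%
Orbit Mutual: (1 + 0.2781/52)^52 − 1 = 31.964%
The highest effective annual rate is Lakeside Capital at 32.272%.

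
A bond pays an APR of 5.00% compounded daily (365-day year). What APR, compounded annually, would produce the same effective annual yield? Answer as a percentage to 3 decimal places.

EAR = (1 + 0.0500/365)^365 − 1 = 0.051267.
Compounded annually, the equivalent nominal rate is the EAR itself: 5.127%.

5.127%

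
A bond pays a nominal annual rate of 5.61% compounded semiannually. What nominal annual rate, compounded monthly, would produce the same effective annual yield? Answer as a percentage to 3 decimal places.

EAR = (1 + 0.0561/2)^2 − 1 = 0.056887.
Solve (1 + r/12)^12 = 1.056887: r/12 = 1.056887^(1/12) − 1 = 0.004621, so r = 0.055455 = 5.546%.

5.546%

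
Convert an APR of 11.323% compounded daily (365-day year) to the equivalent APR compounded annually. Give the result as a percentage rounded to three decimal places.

EAR = (1 + 0.11323/365)^365 − 1 = 0.119870.
Compounded annually, the equivalent nominal rate is the EAR itself: 11.987%.

11.987%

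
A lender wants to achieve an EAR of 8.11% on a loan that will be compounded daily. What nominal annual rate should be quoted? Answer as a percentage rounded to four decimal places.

7.7987%

(1 + r/365)^365 − 1 = 0.0811, so 1 + r/365 = 1.0811^(1/365).
r/365 = 0.000214, so r = 0.077987 = 7.7987%.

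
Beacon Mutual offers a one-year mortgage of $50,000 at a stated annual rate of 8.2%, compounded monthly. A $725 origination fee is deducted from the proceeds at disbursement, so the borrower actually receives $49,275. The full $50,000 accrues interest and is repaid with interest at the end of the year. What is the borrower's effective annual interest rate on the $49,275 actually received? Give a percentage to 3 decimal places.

Amount owed after one year: 50,000 × (1 + 0.082/12)^12 = 50,000 × 1.085153 = $54,257.66.
Effective rate on net proceeds: 54,257.66 / 49,275 − 1 = 0.101119 = 10.112%.

10.112%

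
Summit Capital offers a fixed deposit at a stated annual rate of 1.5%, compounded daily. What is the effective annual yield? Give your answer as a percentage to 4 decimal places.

1.5113%

EAR = (1 + 0.015/365)^365 − 1.
= (1 + 0.000041)^365 − 1 = 1.015113 − 1 = 1.5113%.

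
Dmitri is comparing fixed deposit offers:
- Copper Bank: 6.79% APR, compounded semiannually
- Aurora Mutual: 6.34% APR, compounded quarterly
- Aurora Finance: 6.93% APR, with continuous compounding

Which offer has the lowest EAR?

Copper Bank: (1 + 0.0679/2)^2 − 1 = 6.905%
Aurora Mutual: (1 + 0.0634/4)^4 − 1 = 6.492%
Aurora Finance: e^0.0693 − 1 = 7.176%
The lowest effective annual rate is Aurora Mutual at 6.492%.

Aurora Mutual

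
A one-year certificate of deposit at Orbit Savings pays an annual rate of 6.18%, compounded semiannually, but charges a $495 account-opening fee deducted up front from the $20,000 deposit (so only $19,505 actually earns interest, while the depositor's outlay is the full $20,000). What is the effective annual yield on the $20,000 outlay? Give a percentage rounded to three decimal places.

Value after one year: 19,505 × (1 + 0.0618/2)^2 = 19,505 × 1.062755 = $20,729.03.
Effective yield on the $20,000 outlay: 20,729.03 / 20,000 − 1 = 0.036452 = 3.645%.

3.645%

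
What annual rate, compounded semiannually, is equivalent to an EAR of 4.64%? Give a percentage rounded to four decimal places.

4.5874%

(1 + r/2)^2 − 1 = 0.0464, so 1 + r/2 = 1.0464^(1/2).
r/2 = 0.022937, so r = 0.045874 = 4.5874%.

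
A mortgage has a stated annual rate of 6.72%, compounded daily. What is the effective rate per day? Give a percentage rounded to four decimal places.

0.0184%

With a nominal annual rate compounded daily, the periodic rate is the nominal rate divided by 365.
i = 0.0672 / 365 = 0.0001841 = 0.0184%.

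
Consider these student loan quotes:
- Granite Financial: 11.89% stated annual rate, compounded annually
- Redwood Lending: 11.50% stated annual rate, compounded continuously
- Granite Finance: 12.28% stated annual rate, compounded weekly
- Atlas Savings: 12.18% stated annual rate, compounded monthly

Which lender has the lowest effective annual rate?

Granite Financial: compounded annually, EAR = 11.890%
Redwood Lending: e^0.1150 − 1 = 12.187%
Granite Finance: (1 + 0.1228/52)^52 − 1 = 13.049%
Atlas Savings: (1 + 0.1218/12)^12 − 1 = 12.883%
The lowest effective annual rate is Granite Financial at 11.890%.

Granite Financial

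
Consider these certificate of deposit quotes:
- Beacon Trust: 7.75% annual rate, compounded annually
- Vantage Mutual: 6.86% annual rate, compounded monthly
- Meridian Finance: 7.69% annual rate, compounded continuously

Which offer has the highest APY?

Meridian Finance

Beacon Trust: compounded annually, EAR = 7.750%
Vantage Mutual: (1 + 0.0686/12)^12 − 1 = 7.080%
Meridian Finance: e^0.0769 − 1 = 7.993%
The highest effective annual rate is Meridian Finance at 7.993%.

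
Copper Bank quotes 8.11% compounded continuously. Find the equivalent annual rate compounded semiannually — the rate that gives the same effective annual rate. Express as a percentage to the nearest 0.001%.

EAR under continuous compounding: e^0.0811 − 1 = 0.084479.
Solve (1 + r/2)^2 = 1.084479: r/2 = 1.084479^(1/2) − 1 = 0.041383, so r = 0.082767 = 8.277%.

8.277%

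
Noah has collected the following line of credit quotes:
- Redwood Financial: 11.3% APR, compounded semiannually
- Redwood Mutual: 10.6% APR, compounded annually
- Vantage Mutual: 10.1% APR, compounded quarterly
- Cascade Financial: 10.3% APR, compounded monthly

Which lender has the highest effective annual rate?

Redwood Financial: (1 + 0.113/2)^2 − 1 = 11.619%
Redwood Mutual: compounded annually, EAR = 10.600%
Vantage Mutual: (1 + 0.101/4)^4 − 1 = 10.489%
Cascade Financial: (1 + 0.103/12)^12 − 1 = 10.800%
The highest effective annual rate is Redwood Financial at 11.619%.

Redwood Financial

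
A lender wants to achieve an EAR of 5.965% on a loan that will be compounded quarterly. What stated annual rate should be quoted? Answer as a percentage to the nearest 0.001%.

(1 + r/4)^4 − 1 = 0.05965, so 1 + r/4 = 1.05965^(1/4).
r/4 = 0.014590, so r = 0.058360 = 5.836%.

5.836%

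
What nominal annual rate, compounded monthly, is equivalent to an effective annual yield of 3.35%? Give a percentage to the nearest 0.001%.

(1 + r/12)^12 − 1 = 0.0335, so 1 + r/12 = 1.0335^(1/12).
r/12 = 0.002750, so r = 0.032996 = 3.300%.

3.300%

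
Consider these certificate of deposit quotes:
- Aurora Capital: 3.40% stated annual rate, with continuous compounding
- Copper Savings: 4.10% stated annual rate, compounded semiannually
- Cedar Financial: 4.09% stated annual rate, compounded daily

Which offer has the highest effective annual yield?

Cedar Financial

Aurora Capital: e^0.0340 − 1 = 3.458%
Copper Savings: (1 + 0.0410/2)^2 − 1 = 4.142%
Cedar Financial: (1 + 0.0409/365)^365 − 1 = 4.175%
The highest effective annual rate is Cedar Financial at 4.175%.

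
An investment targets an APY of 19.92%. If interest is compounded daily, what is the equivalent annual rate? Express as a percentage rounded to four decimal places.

18.1700%

(1 + r/365)^365 − 1 = 0.1992, so 1 + r/365 = 1.1992^(1/365).
r/365 = 0.000498, so r = 0.181700 = 18.1700%.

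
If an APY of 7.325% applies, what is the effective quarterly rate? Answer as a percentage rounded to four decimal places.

The per-quarter rate i satisfies (1 + i)^4 = 1 + 0.07325.
i = 1.07325^(1/4) − 1 = 0.0178299 = 1.7830%.

1.7830%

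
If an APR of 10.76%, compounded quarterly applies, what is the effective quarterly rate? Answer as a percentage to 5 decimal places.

With a nominal annual rate compounded quarterly, the periodic rate is the nominal rate divided by 4.
i = 0.1076 / 4 = 0.0269000 = 2.69000%.

2.69000%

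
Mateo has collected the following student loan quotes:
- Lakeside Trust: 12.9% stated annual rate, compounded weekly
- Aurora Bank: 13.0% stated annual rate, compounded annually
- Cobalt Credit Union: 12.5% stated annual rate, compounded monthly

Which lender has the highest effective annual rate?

Lakeside Trust

Lakeside Trust: (1 + 0.129/52)^52 − 1 = 13.751%
Aurora Bank: compounded annually, EAR = 13.000%
Cobalt Credit Union: (1 + 0.125/12)^12 − 1 = 13.242%
The highest effective annual rate is Lakeside Trust at 13.751%.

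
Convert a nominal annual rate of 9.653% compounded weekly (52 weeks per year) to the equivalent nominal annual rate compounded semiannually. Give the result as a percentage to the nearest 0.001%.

9.880%

EAR = (1 + 0.09653/52)^52 − 1 = 0.101244.
Solve (1 + r/2)^2 = 1.101244: r/2 = 1.101244^(1/2) − 1 = 0.049402, so r = 0.098804 = 9.880%.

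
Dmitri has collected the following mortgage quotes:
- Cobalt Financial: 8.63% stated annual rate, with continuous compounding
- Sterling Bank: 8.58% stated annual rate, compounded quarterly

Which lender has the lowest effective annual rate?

Cobalt Financial: e^0.0863 − 1 = 9.013%
Sterling Bank: (1 + 0.0858/4)^4 − 1 = 8.860%
The lowest effective annual rate is Sterling Bank at 8.860%.

Sterling Bank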